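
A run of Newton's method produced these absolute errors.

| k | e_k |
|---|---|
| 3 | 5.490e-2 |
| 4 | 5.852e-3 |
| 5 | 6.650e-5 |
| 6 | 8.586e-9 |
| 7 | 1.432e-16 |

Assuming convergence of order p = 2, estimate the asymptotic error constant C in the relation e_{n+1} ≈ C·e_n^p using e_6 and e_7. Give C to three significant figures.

1.94

C ≈ e_7 / e_6^2
  = 1.432e-16 / (8.586e-9)^2
  = 1.432e-16 / 7.37194e-17 ≈ 1.9425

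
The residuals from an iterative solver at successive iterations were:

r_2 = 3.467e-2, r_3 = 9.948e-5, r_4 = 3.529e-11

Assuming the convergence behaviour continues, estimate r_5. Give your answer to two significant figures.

First estimate the order: p ≈ ln(r_4/r_3) / ln(r_3/r_2) = ln(3.529e-11/9.948e-5)/ln(9.948e-5/3.467e-2) = ln(3.54745e-07)/ln(0.00286934) ≈ 2.5372.
Then r_5 ≈ r_4·(r_4/r_3)^p = 3.529e-11·(3.54745e-07)^2.5372 = 3.529e-11·4.31368e-17 ≈ 1.522e-27.

1.5e-27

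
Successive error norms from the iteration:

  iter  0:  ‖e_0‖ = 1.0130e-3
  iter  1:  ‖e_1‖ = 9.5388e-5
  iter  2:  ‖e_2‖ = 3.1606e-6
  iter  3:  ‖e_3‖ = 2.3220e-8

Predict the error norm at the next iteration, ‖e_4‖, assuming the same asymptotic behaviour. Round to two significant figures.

1.9e-11

First estimate the order: p ≈ ln(‖e_3‖/‖e_2‖) / ln(‖e_2‖/‖e_1‖) = ln(2.3220e-8/3.1606e-6)/ln(3.1606e-6/9.5388e-5) = ln(0.00734671)/ln(0.0331341) ≈ 1.4421.
Then ‖e_4‖ ≈ ‖e_3‖·(‖e_3‖/‖e_2‖)^p = 2.3220e-8·(0.00734671)^1.4421 = 2.3220e-8·0.000836937 ≈ 1.943e-11.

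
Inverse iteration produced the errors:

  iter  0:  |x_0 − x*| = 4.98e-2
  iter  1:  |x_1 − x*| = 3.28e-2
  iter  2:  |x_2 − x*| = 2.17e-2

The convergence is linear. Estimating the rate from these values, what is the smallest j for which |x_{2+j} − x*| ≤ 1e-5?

19

Rate ρ ≈ |x_2 − x*|/|x_1 − x*| = 2.17e-2/3.28e-2 = 0.6616.
After j more steps, |x_{2+j} − x*| ≈ 2.17e-2·ρ^j; need ρ^j ≤ 1e-5/2.17e-2 = 0.000460829.
j ≥ ln(0.000460829)/ln(0.6616) = -7.6825/-0.41309 = 18.598.
So 19 more iterations are needed.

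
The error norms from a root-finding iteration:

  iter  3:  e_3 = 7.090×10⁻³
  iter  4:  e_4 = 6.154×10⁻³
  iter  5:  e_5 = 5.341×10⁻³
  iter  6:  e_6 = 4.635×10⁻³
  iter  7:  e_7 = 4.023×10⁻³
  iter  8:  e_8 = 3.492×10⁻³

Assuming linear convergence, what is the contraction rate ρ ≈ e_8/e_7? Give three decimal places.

0.868

ρ ≈ e_8/e_7 = 3.492×10⁻³/4.023×10⁻³ = 0.86801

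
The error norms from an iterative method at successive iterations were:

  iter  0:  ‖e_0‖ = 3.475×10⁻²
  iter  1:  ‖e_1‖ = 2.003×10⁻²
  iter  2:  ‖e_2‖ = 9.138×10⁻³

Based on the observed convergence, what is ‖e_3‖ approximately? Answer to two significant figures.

3.0e-3

First estimate the order: p ≈ ln(‖e_2‖/‖e_1‖) / ln(‖e_1‖/‖e_0‖) = ln(9.138×10⁻³/2.003×10⁻²)/ln(2.003×10⁻²/3.475×10⁻²) = ln(0.456216)/ln(0.576403) ≈ 1.4244.
Then ‖e_3‖ ≈ ‖e_2‖·(‖e_2‖/‖e_1‖)^p = 9.138×10⁻³·(0.456216)^1.4244 = 9.138×10⁻³·0.326981 ≈ 0.002988.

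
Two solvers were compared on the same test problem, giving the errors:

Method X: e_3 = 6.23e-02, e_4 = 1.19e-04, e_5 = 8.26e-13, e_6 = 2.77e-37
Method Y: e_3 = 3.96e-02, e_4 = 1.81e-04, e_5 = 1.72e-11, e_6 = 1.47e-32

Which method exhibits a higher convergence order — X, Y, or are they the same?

Method X: p ≈ ln(2.77e-37/8.26e-13)/ln(8.26e-13/1.19e-04) ≈ 3.00.
Method Y: p ≈ ln(1.47e-32/1.72e-11)/ln(1.72e-11/1.81e-04) ≈ 3.00.
Both orders ≈ 3.0 — effectively the same.

same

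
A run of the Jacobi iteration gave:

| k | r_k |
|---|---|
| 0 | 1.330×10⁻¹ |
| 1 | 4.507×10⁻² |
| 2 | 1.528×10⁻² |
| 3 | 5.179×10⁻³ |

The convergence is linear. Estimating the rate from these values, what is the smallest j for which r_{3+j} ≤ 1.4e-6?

Rate ρ ≈ r_3/r_2 = 5.179×10⁻³/1.528×10⁻² = 0.3389.
After j more steps, r_{3+j} ≈ 5.179×10⁻³·ρ^j; need ρ^j ≤ 1.4e-6/5.179×10⁻³ = 0.000270322.
j ≥ ln(0.000270322)/ln(0.3389) = -8.2159/-1.08205 = 7.593.
So 8 more iterations are needed.

8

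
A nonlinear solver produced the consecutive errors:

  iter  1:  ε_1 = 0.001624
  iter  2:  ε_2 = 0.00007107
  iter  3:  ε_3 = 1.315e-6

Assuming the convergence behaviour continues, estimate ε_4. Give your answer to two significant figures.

8.1e-9

First estimate the order: p ≈ ln(ε_3/ε_2) / ln(ε_2/ε_1) = ln(1.315e-6/0.00007107)/ln(0.00007107/0.001624) = ln(0.0185029)/ln(0.0437623) ≈ 1.2751.
Then ε_4 ≈ ε_3·(ε_3/ε_2)^p = 1.315e-6·(0.0185029)^1.2751 = 1.315e-6·0.00617387 ≈ 8.119e-09.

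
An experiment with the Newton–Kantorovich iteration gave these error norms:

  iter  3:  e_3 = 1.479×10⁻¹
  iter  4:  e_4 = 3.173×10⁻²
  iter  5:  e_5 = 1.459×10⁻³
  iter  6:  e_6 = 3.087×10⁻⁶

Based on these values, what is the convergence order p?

2

Consecutive ratios: e_6/e_5 = 3.087×10⁻⁶/1.459×10⁻³ = 0.00211583, e_5/e_4 = 1.459×10⁻³/3.173×10⁻² = 0.0459817.
p ≈ ln(0.00211583)/ln(0.0459817) = -6.1583/-3.0795 ≈ 2.00.
So the convergence is quadratic (order 2).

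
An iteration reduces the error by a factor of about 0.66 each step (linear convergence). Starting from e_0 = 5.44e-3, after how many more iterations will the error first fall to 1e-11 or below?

49

After k steps, e_k ≈ 5.44e-3·0.66^k.
Need 0.66^k ≤ 1e-11/5.44e-3 = 1.83824e-09.
k ≥ ln(1.83824e-09)/ln(0.66) = -20.1145/-0.41552 = 48.408.
Smallest integer k = 49.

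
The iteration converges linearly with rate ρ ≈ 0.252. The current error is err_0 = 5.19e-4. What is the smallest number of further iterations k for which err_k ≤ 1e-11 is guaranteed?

13

After k steps, err_k ≈ 5.19e-4·0.252^k.
Need 0.252^k ≤ 1e-11/5.19e-4 = 1.92678e-08.
k ≥ ln(1.92678e-08)/ln(0.252) = -17.7648/-1.37833 = 12.889.
Smallest integer k = 13.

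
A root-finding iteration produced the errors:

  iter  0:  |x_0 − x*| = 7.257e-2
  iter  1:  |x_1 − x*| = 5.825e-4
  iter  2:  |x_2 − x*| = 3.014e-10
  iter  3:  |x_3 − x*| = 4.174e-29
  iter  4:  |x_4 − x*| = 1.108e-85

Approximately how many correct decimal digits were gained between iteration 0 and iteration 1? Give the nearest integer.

Digits gained ≈ log₁₀(|x_0 − x*|/|x_1 − x*|) = log₁₀(7.257e-2/5.825e-4) = log₁₀(124.584) ≈ 2.095.

2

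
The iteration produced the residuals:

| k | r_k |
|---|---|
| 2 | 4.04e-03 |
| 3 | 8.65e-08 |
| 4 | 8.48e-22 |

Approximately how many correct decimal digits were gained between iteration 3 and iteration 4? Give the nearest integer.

Digits gained ≈ log₁₀(r_3/r_4) = log₁₀(8.65e-08/8.48e-22) = log₁₀(1.02005e+14) ≈ 14.009.

14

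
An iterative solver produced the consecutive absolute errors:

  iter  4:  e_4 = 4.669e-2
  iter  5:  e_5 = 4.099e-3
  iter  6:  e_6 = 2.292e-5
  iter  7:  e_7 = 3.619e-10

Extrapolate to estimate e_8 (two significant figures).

First estimate the order: p ≈ ln(e_7/e_6) / ln(e_6/e_5) = ln(3.619e-10/2.292e-5)/ln(2.292e-5/4.099e-3) = ln(1.57897e-05)/ln(0.00559161) ≈ 2.1317.
Then e_8 ≈ e_7·(e_7/e_6)^p = 3.619e-10·(1.57897e-05)^2.1317 = 3.619e-10·5.81264e-11 ≈ 2.104e-20.

2.1e-20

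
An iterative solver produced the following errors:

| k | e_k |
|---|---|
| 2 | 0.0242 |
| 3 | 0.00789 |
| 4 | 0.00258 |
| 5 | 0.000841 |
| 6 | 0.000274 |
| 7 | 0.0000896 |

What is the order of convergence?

Consecutive ratios: e_7/e_6 = 0.0000896/0.000274 = 0.327007, e_6/e_5 = 0.000274/0.000841 = 0.325803.
p ≈ ln(0.327007)/ln(0.325803) = -1.1178/-1.1215 ≈ 1.00.
So the convergence is linear (order 1).

1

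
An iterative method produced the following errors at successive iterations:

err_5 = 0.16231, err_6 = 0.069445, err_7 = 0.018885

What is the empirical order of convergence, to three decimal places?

p ≈ ln(err_7/err_6) / ln(err_6/err_5)
  = ln(0.018885/0.069445) / ln(0.069445/0.16231)
  = ln(0.271942) / ln(0.427854)
  = -1.302166 / -0.848973 ≈ 1.533813

1.534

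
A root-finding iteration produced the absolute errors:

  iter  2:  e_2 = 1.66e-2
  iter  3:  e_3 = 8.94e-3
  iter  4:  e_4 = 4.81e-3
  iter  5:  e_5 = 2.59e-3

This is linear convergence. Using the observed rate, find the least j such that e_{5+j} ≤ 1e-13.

Rate ρ ≈ e_5/e_4 = 2.59e-3/4.81e-3 = 0.5385.
After j more steps, e_{5+j} ≈ 2.59e-3·ρ^j; need ρ^j ≤ 1e-13/2.59e-3 = 3.861e-11.
j ≥ ln(3.861e-11)/ln(0.5385) = -23.9775/-0.61897 = 38.738.
So 39 more iterations are needed.

39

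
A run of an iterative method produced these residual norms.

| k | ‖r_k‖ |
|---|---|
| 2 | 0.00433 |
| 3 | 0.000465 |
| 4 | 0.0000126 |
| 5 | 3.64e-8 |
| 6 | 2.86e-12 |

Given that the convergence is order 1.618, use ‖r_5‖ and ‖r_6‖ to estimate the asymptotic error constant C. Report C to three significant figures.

C ≈ ‖r_6‖ / ‖r_5‖^1.618
  = 2.86e-12 / (3.64e-8)^1.618
  = 2.86e-12 / 9.20157e-13 ≈ 3.1082

3.11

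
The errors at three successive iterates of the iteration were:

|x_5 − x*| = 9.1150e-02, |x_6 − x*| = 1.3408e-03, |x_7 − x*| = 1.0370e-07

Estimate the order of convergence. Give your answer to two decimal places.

p ≈ ln(|x_7 − x*|/|x_6 − x*|) / ln(|x_6 − x*|/|x_5 − x*|)
  = ln(1.0370e-07/1.3408e-03) / ln(1.3408e-03/9.1150e-02)
  = ln(7.73419e-05) / ln(0.0147098)
  = -9.46727 / -4.21924 ≈ 2.24383

2.24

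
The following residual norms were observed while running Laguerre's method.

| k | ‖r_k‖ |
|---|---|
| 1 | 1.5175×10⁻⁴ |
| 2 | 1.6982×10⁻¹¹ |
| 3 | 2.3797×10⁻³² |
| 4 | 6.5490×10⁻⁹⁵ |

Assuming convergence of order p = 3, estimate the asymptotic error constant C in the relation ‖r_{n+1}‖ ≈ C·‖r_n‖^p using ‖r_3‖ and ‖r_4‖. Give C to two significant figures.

C ≈ ‖r_4‖ / ‖r_3‖^3
  = 6.5490×10⁻⁹⁵ / (2.3797×10⁻³²)^3
  = 6.5490×10⁻⁹⁵ / 1.34762e-95 ≈ 4.8597

4.9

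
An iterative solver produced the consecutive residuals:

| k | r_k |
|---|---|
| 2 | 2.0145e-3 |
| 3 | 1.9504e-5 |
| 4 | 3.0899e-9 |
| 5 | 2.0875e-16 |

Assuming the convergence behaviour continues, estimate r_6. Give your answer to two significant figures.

6.2e-30

First estimate the order: p ≈ ln(r_5/r_4) / ln(r_4/r_3) = ln(2.0875e-16/3.0899e-9)/ln(3.0899e-9/1.9504e-5) = ln(6.75588e-08)/ln(0.000158424) ≈ 1.8868.
Then r_6 ≈ r_5·(r_5/r_4)^p = 2.0875e-16·(6.75588e-08)^1.8868 = 2.0875e-16·2.95831e-14 ≈ 6.175e-30.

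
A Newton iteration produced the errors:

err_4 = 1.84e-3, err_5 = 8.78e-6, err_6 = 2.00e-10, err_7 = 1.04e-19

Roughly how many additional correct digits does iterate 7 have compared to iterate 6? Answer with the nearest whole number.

Digits gained ≈ log₁₀(err_6/err_7) = log₁₀(2.00e-10/1.04e-19) = log₁₀(1.92308e+09) ≈ 9.284.

9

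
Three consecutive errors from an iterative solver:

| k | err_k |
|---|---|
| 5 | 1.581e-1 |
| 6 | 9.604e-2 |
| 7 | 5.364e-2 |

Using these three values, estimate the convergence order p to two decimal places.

1.17

p ≈ ln(err_7/err_6) / ln(err_6/err_5)
  = ln(5.364e-2/9.604e-2) / ln(9.604e-2/1.581e-1)
  = ln(0.558517) / ln(0.607464)
  = -0.58247 / -0.49846 ≈ 1.16854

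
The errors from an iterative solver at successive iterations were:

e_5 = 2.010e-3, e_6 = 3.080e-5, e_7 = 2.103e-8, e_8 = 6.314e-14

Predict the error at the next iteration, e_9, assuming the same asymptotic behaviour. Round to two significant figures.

First estimate the order: p ≈ ln(e_8/e_7) / ln(e_7/e_6) = ln(6.314e-14/2.103e-8)/ln(2.103e-8/3.080e-5) = ln(3.00238e-06)/ln(0.000682792) ≈ 1.7445.
Then e_9 ≈ e_8·(e_8/e_7)^p = 6.314e-14·(3.00238e-06)^1.7445 = 6.314e-14·2.32241e-10 ≈ 1.466e-23.

1.5e-23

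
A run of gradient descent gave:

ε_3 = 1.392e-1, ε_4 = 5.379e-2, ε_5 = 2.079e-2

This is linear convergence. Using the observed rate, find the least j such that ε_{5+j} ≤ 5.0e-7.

Rate ρ ≈ ε_5/ε_4 = 2.079e-2/5.379e-2 = 0.3865.
After j more steps, ε_{5+j} ≈ 2.079e-2·ρ^j; need ρ^j ≤ 5.0e-7/2.079e-2 = 2.405e-05.
j ≥ ln(2.405e-05)/ln(0.3865) = -10.6354/-0.95062 = 11.188.
So 12 more iterations are needed.

12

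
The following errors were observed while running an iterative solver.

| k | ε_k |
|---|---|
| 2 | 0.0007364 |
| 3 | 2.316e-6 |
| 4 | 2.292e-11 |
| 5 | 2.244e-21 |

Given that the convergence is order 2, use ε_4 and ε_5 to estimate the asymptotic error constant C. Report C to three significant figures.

4.27

C ≈ ε_5 / ε_4^2
  = 2.244e-21 / (2.292e-11)^2
  = 2.244e-21 / 5.25326e-22 ≈ 4.2716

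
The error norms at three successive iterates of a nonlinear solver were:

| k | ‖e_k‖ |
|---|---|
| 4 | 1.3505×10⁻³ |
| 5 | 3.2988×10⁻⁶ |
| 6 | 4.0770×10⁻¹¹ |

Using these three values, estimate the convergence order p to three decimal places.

1.879

p ≈ ln(‖e_6‖/‖e_5‖) / ln(‖e_5‖/‖e_4‖)
  = ln(4.0770×10⁻¹¹/3.2988×10⁻⁶) / ln(3.2988×10⁻⁶/1.3505×10⁻³)
  = ln(1.2359e-05) / ln(0.00244265)
  = -11.301126 / -6.014672 ≈ 1.878926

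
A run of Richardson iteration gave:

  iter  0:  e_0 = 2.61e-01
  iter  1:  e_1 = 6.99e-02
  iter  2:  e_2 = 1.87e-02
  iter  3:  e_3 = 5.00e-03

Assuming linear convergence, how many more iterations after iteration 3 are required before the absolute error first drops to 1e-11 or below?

Rate ρ ≈ e_3/e_2 = 5.00e-03/1.87e-02 = 0.2674.
After j more steps, e_{3+j} ≈ 5.00e-03·ρ^j; need ρ^j ≤ 1e-11/5.00e-03 = 2e-09.
j ≥ ln(2e-09)/ln(0.2674) = -20.0301/-1.31901 = 15.186.
So 16 more iterations are needed.

16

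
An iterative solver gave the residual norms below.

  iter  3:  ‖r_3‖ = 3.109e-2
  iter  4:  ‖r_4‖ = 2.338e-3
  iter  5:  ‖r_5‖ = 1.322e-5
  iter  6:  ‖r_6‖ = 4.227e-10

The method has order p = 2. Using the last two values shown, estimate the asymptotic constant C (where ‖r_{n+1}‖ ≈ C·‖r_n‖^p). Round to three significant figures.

C ≈ ‖r_6‖ / ‖r_5‖^2
  = 4.227e-10 / (1.322e-5)^2
  = 4.227e-10 / 1.74768e-10 ≈ 2.4186

2.42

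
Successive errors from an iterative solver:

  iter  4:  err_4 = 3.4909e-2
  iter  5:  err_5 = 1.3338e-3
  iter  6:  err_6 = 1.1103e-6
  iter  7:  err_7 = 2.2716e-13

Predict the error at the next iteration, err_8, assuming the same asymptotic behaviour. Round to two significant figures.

6.7e-28

First estimate the order: p ≈ ln(err_7/err_6) / ln(err_6/err_5) = ln(2.2716e-13/1.1103e-6)/ln(1.1103e-6/1.3338e-3) = ln(2.04593e-07)/ln(0.000832434) ≈ 2.1720.
Then err_8 ≈ err_7·(err_7/err_6)^p = 2.2716e-13·(2.04593e-07)^2.1720 = 2.2716e-13·2.95975e-15 ≈ 6.723e-28.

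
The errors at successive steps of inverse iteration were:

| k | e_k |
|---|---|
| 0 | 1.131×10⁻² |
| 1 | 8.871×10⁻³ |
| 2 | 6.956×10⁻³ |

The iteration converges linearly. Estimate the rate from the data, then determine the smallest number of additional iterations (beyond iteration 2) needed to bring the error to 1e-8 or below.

56

Rate ρ ≈ e_2/e_1 = 6.956×10⁻³/8.871×10⁻³ = 0.7841.
After j more steps, e_{2+j} ≈ 6.956×10⁻³·ρ^j; need ρ^j ≤ 1e-8/6.956×10⁻³ = 1.43761e-06.
j ≥ ln(1.43761e-06)/ln(0.7841) = -13.4525/-0.24322 = 55.310.
So 56 more iterations are needed.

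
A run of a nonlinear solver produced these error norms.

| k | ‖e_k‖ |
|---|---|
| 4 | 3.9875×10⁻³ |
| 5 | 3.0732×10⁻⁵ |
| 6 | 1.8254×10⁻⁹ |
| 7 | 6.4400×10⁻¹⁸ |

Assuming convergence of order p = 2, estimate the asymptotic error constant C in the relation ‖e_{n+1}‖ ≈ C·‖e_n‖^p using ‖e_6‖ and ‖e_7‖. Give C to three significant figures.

1.93

C ≈ ‖e_7‖ / ‖e_6‖^2
  = 6.4400×10⁻¹⁸ / (1.8254×10⁻⁹)^2
  = 6.4400×10⁻¹⁸ / 3.33209e-18 ≈ 1.9327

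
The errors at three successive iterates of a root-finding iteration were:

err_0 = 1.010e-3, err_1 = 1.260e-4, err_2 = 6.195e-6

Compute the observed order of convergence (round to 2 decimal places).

1.45

p ≈ ln(err_2/err_1) / ln(err_1/err_0)
  = ln(6.195e-6/1.260e-4) / ln(1.260e-4/1.010e-3)
  = ln(0.0491667) / ln(0.124752)
  = -3.01254 / -2.08143 ≈ 1.44734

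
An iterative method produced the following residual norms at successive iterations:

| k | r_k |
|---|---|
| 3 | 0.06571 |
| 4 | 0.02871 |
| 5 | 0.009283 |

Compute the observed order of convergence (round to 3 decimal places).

p ≈ ln(r_5/r_4) / ln(r_4/r_3)
  = ln(0.009283/0.02871) / ln(0.02871/0.06571)
  = ln(0.323337) / ln(0.43692)
  = -1.129060 / -0.828005 ≈ 1.363591

1.364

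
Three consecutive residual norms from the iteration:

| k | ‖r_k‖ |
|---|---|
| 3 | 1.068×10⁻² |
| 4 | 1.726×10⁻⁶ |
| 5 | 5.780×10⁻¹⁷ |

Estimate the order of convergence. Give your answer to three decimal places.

p ≈ ln(‖r_5‖/‖r_4‖) / ln(‖r_4‖/‖r_3‖)
  = ln(5.780×10⁻¹⁷/1.726×10⁻⁶) / ln(1.726×10⁻⁶/1.068×10⁻²)
  = ln(3.34878e-11) / ln(0.00016161)
  = -24.119840 / -8.730325 ≈ 2.762765

2.763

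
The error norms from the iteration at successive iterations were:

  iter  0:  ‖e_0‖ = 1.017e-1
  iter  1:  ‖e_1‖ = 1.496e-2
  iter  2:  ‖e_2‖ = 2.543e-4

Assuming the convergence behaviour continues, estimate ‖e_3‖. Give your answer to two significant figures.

First estimate the order: p ≈ ln(‖e_2‖/‖e_1‖) / ln(‖e_1‖/‖e_0‖) = ln(2.543e-4/1.496e-2)/ln(1.496e-2/1.017e-1) = ln(0.0169987)/ln(0.147099) ≈ 2.1259.
Then ‖e_3‖ ≈ ‖e_2‖·(‖e_2‖/‖e_1‖)^p = 2.543e-4·(0.0169987)^2.1259 = 2.543e-4·0.000172998 ≈ 4.399e-08.

4.4e-8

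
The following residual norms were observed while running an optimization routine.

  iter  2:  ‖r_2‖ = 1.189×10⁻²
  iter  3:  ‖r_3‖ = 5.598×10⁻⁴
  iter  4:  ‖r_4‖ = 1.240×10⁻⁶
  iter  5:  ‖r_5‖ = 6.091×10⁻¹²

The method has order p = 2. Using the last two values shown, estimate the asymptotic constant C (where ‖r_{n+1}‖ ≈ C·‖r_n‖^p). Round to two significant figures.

4.0

C ≈ ‖r_5‖ / ‖r_4‖^2
  = 6.091×10⁻¹² / (1.240×10⁻⁶)^2
  = 6.091×10⁻¹² / 1.5376e-12 ≈ 3.9614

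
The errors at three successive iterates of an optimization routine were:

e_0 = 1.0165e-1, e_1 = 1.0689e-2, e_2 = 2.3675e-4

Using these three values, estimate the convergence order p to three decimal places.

1.692

p ≈ ln(e_2/e_1) / ln(e_1/e_0)
  = ln(2.3675e-4/1.0689e-2) / ln(1.0689e-2/1.0165e-1)
  = ln(0.0221489) / ln(0.105155)
  = -3.809967 / -2.252320 ≈ 1.691574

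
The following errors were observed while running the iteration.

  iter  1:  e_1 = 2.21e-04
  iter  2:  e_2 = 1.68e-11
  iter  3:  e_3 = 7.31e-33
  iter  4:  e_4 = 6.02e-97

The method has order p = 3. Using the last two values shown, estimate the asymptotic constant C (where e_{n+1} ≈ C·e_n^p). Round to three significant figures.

1.54

C ≈ e_4 / e_3^3
  = 6.02e-97 / (7.31e-33)^3
  = 6.02e-97 / 3.90618e-97 ≈ 1.5411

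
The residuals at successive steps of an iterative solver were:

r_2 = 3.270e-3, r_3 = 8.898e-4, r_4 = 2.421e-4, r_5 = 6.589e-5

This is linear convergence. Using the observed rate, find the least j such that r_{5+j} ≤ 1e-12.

Rate ρ ≈ r_5/r_4 = 6.589e-5/2.421e-4 = 0.2722.
After j more steps, r_{5+j} ≈ 6.589e-5·ρ^j; need ρ^j ≤ 1e-12/6.589e-5 = 1.51768e-08.
j ≥ ln(1.51768e-08)/ln(0.2722) = -18.0035/-1.30122 = 13.836.
So 14 more iterations are needed.

14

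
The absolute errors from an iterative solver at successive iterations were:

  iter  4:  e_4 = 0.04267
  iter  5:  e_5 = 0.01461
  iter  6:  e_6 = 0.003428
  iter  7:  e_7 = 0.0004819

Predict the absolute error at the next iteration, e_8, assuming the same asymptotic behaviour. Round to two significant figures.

First estimate the order: p ≈ ln(e_7/e_6) / ln(e_6/e_5) = ln(0.0004819/0.003428)/ln(0.003428/0.01461) = ln(0.140578)/ln(0.234634) ≈ 1.3534.
Then e_8 ≈ e_7·(e_7/e_6)^p = 0.0004819·(0.140578)^1.3534 = 0.0004819·0.0702735 ≈ 3.386e-05.

3.4e-5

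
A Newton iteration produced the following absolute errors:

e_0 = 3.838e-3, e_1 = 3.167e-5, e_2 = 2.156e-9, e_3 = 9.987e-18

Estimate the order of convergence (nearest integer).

Consecutive ratios: e_3/e_2 = 9.987e-18/2.156e-9 = 4.63219e-09, e_2/e_1 = 2.156e-9/3.167e-5 = 6.8077e-05.
p ≈ ln(4.63219e-09)/ln(6.8077e-05) = -19.1902/-9.5949 ≈ 2.00.
So the convergence is quadratic (order 2).

2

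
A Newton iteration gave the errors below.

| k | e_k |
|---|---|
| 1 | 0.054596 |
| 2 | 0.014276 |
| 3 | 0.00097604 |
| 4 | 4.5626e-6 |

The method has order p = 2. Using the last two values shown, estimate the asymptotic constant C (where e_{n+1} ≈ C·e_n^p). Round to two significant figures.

4.8

C ≈ e_4 / e_3^2
  = 4.5626e-6 / (0.00097604)^2
  = 4.5626e-6 / 9.52654e-07 ≈ 4.7894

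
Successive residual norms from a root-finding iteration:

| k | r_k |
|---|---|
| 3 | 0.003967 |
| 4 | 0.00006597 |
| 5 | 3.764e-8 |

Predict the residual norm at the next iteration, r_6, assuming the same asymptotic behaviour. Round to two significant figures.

4.6e-14

First estimate the order: p ≈ ln(r_5/r_4) / ln(r_4/r_3) = ln(3.764e-8/0.00006597)/ln(0.00006597/0.003967) = ln(0.000570562)/ln(0.0166297) ≈ 1.8232.
Then r_6 ≈ r_5·(r_5/r_4)^p = 3.764e-8·(0.000570562)^1.8232 = 3.764e-8·1.21925e-06 ≈ 4.589e-14.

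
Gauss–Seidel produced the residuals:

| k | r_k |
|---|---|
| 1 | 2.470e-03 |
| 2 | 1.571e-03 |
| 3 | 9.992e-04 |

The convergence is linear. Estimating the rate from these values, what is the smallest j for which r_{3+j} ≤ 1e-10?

36

Rate ρ ≈ r_3/r_2 = 9.992e-04/1.571e-03 = 0.6360.
After j more steps, r_{3+j} ≈ 9.992e-04·ρ^j; need ρ^j ≤ 1e-10/9.992e-04 = 1.0008e-07.
j ≥ ln(1.0008e-07)/ln(0.6360) = -16.1173/-0.45256 = 35.614.
So 36 more iterations are needed.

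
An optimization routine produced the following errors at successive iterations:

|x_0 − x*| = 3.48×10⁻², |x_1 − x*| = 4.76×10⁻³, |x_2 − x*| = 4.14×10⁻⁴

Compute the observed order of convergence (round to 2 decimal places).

p ≈ ln(|x_2 − x*|/|x_1 − x*|) / ln(|x_1 − x*|/|x_0 − x*|)
  = ln(4.14×10⁻⁴/4.76×10⁻³) / ln(4.76×10⁻³/3.48×10⁻²)
  = ln(0.0869748) / ln(0.136782)
  = -2.44214 / -1.98937 ≈ 1.22759

1.23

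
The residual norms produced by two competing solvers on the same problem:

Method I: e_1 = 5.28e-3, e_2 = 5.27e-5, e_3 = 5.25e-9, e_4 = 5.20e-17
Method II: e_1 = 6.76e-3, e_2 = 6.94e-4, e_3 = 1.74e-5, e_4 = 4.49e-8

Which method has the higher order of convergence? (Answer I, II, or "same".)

Method I: p ≈ ln(5.20e-17/5.25e-9)/ln(5.25e-9/5.27e-5) ≈ 2.00.
Method II: p ≈ ln(4.49e-8/1.74e-5)/ln(1.74e-5/6.94e-4) ≈ 1.62.
Method I has the higher order (≈2.0 vs ≈1.6).

I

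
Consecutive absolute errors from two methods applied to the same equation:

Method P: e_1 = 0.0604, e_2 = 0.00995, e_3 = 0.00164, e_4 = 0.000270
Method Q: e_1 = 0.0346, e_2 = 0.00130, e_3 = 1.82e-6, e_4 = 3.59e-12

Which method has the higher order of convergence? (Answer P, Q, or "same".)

Method P: p ≈ ln(0.000270/0.00164)/ln(0.00164/0.00995) ≈ 1.00.
Method Q: p ≈ ln(3.59e-12/1.82e-6)/ln(1.82e-6/0.00130) ≈ 2.00.
Method Q has the higher order (≈2.0 vs ≈1.0).

Q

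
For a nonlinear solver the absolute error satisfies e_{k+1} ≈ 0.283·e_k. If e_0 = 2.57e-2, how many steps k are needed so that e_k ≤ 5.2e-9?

After k steps, e_k ≈ 2.57e-2·0.283^k.
Need 0.283^k ≤ 5.2e-9/2.57e-2 = 2.02335e-07.
k ≥ ln(2.02335e-07)/ln(0.283) = -15.4133/-1.26231 = 12.210.
Smallest integer k = 13.

13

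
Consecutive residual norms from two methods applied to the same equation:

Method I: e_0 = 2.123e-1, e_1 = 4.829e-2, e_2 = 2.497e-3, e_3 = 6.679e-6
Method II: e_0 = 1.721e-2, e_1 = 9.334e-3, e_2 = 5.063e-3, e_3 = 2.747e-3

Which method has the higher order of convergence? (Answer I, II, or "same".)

I

Method I: p ≈ ln(6.679e-6/2.497e-3)/ln(2.497e-3/4.829e-2) ≈ 2.00.
Method II: p ≈ ln(2.747e-3/5.063e-3)/ln(5.063e-3/9.334e-3) ≈ 1.00.
Method I has the higher order (≈2.0 vs ≈1.0).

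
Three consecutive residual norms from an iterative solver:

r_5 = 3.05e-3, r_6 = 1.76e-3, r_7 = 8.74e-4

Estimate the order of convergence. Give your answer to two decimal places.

1.27

p ≈ ln(r_7/r_6) / ln(r_6/r_5)
  = ln(8.74e-4/1.76e-3) / ln(1.76e-3/3.05e-3)
  = ln(0.496591) / ln(0.577049)
  = -0.69999 / -0.54983 ≈ 1.27310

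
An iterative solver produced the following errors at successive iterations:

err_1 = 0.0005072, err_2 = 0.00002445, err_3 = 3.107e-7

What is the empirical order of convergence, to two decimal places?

p ≈ ln(err_3/err_2) / ln(err_2/err_1)
  = ln(3.107e-7/0.00002445) / ln(0.00002445/0.0005072)
  = ln(0.0127076) / ln(0.0482058)
  = -4.36556 / -3.03228 ≈ 1.43970

1.44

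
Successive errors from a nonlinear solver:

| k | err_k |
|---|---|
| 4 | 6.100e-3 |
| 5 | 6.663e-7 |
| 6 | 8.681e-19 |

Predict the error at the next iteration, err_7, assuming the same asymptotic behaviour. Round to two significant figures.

First estimate the order: p ≈ ln(err_6/err_5) / ln(err_5/err_4) = ln(8.681e-19/6.663e-7)/ln(6.663e-7/6.100e-3) = ln(1.30287e-12)/ln(0.00010923) ≈ 3.0000.
Then err_7 ≈ err_6·(err_6/err_5)^p = 8.681e-19·(1.30287e-12)^3.0000 = 8.681e-19·2.21158e-36 ≈ 1.92e-54.

1.9e-54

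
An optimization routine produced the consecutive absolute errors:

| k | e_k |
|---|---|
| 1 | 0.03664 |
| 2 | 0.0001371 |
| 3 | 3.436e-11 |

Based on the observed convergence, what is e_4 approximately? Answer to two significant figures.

First estimate the order: p ≈ ln(e_3/e_2) / ln(e_2/e_1) = ln(3.436e-11/0.0001371)/ln(0.0001371/0.03664) = ln(2.5062e-07)/ln(0.00374181) ≈ 2.7199.
Then e_4 ≈ e_3·(e_3/e_2)^p = 3.436e-11·(2.5062e-07)^2.7199 = 3.436e-11·1.11169e-18 ≈ 3.82e-29.

3.8e-29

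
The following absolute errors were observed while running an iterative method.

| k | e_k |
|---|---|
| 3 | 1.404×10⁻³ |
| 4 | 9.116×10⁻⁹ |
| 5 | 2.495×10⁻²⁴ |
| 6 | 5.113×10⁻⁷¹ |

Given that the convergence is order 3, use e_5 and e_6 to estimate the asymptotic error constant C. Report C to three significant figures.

C ≈ e_6 / e_5^3
  = 5.113×10⁻⁷¹ / (2.495×10⁻²⁴)^3
  = 5.113×10⁻⁷¹ / 1.55314e-71 ≈ 3.292

3.29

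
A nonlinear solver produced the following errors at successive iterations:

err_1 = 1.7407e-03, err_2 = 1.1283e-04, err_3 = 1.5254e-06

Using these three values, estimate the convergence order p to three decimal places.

1.573

p ≈ ln(err_3/err_2) / ln(err_2/err_1)
  = ln(1.5254e-06/1.1283e-04) / ln(1.1283e-04/1.7407e-03)
  = ln(0.0135195) / ln(0.0648188)
  = -4.303622 / -2.736160 ≈ 1.572869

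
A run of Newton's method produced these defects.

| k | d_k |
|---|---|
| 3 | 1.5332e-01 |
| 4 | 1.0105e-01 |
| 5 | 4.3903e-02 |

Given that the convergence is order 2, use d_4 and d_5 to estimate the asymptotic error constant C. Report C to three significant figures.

4.30

C ≈ d_5 / d_4^2
  = 4.3903e-02 / (1.0105e-01)^2
  = 4.3903e-02 / 0.0102111 ≈ 4.2995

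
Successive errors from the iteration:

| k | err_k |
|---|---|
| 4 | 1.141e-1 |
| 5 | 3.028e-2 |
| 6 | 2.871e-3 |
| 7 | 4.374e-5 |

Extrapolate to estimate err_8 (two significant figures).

First estimate the order: p ≈ ln(err_7/err_6) / ln(err_6/err_5) = ln(4.374e-5/2.871e-3)/ln(2.871e-3/3.028e-2) = ln(0.0152351)/ln(0.0948151) ≈ 1.7761.
Then err_8 ≈ err_7·(err_7/err_6)^p = 4.374e-5·(0.0152351)^1.7761 = 4.374e-5·0.000592313 ≈ 2.591e-08.

2.6e-8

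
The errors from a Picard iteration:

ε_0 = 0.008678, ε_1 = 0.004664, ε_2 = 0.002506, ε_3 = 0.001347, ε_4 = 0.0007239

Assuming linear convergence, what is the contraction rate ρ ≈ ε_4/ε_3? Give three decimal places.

ρ ≈ ε_4/ε_3 = 0.0007239/0.001347 = 0.53742

0.537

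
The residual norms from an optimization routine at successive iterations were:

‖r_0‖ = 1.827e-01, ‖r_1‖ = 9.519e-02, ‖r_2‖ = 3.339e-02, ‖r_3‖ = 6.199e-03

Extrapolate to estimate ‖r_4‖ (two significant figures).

4.1e-4

First estimate the order: p ≈ ln(‖r_3‖/‖r_2‖) / ln(‖r_2‖/‖r_1‖) = ln(6.199e-03/3.339e-02)/ln(3.339e-02/9.519e-02) = ln(0.185654)/ln(0.350772) ≈ 1.6073.
Then ‖r_4‖ ≈ ‖r_3‖·(‖r_3‖/‖r_2‖)^p = 6.199e-03·(0.185654)^1.6073 = 6.199e-03·0.0667711 ≈ 0.0004139.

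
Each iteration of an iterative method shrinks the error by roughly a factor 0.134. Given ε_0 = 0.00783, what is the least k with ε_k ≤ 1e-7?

6

After k steps, ε_k ≈ 0.00783·0.134^k.
Need 0.134^k ≤ 1e-7/0.00783 = 1.27714e-05.
k ≥ ln(1.27714e-05)/ln(0.134) = -11.2683/-2.00992 = 5.606.
Smallest integer k = 6.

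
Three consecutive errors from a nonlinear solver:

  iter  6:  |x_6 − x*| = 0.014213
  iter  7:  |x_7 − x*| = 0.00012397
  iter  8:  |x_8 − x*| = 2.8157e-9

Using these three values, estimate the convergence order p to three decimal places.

2.255

p ≈ ln(|x_8 − x*|/|x_7 − x*|) / ln(|x_7 − x*|/|x_6 − x*|)
  = ln(2.8157e-9/0.00012397) / ln(0.00012397/0.014213)
  = ln(2.27128e-05) / ln(0.0087223)
  = -10.692582 / -4.741872 ≈ 2.254928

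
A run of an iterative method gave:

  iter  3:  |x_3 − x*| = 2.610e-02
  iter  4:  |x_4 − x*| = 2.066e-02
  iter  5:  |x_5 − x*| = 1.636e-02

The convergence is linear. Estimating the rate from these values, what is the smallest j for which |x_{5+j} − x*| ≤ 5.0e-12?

Rate ρ ≈ |x_5 − x*|/|x_4 − x*| = 1.636e-02/2.066e-02 = 0.7919.
After j more steps, |x_{5+j} − x*| ≈ 1.636e-02·ρ^j; need ρ^j ≤ 5.0e-12/1.636e-02 = 3.05623e-10.
j ≥ ln(3.05623e-10)/ln(0.7919) = -21.9087/-0.23332 = 93.900.
So 94 more iterations are needed.

94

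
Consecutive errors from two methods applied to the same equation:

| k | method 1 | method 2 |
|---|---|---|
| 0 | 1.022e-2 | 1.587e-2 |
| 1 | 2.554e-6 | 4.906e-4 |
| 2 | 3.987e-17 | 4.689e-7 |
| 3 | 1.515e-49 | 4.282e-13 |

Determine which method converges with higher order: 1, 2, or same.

1

Method 1: p ≈ ln(1.515e-49/3.987e-17)/ln(3.987e-17/2.554e-6) ≈ 3.00.
Method 2: p ≈ ln(4.282e-13/4.689e-7)/ln(4.689e-7/4.906e-4) ≈ 2.00.
Method 1 has the higher order (≈3.0 vs ≈2.0).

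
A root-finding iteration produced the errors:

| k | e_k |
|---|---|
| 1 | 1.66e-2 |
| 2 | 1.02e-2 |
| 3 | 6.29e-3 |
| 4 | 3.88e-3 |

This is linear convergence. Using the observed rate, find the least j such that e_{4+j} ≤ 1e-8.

Rate ρ ≈ e_4/e_3 = 3.88e-3/6.29e-3 = 0.6169.
After j more steps, e_{4+j} ≈ 3.88e-3·ρ^j; need ρ^j ≤ 1e-8/3.88e-3 = 2.57732e-06.
j ≥ ln(2.57732e-06)/ln(0.6169) = -12.8688/-0.48305 = 26.641.
So 27 more iterations are needed.

27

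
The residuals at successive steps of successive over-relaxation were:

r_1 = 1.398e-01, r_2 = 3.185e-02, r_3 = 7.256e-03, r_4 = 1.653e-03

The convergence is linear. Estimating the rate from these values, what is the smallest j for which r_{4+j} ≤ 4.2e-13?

15

Rate ρ ≈ r_4/r_3 = 1.653e-03/7.256e-03 = 0.2278.
After j more steps, r_{4+j} ≈ 1.653e-03·ρ^j; need ρ^j ≤ 4.2e-13/1.653e-03 = 2.54083e-10.
j ≥ ln(2.54083e-10)/ln(0.2278) = -22.0934/-1.47929 = 14.935.
So 15 more iterations are needed.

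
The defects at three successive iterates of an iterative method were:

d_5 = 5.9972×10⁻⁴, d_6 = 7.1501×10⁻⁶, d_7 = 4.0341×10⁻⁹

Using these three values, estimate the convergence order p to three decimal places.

p ≈ ln(d_7/d_6) / ln(d_6/d_5)
  = ln(4.0341×10⁻⁹/7.1501×10⁻⁶) / ln(7.1501×10⁻⁶/5.9972×10⁻⁴)
  = ln(0.000564202) / ln(0.0119224)
  = -7.480098 / -4.429336 ≈ 1.688763

1.689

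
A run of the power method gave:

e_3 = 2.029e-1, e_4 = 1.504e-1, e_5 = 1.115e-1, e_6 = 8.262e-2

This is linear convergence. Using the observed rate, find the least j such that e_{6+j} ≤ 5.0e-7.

41

Rate ρ ≈ e_6/e_5 = 8.262e-2/1.115e-1 = 0.7410.
After j more steps, e_{6+j} ≈ 8.262e-2·ρ^j; need ρ^j ≤ 5.0e-7/8.262e-2 = 6.0518e-06.
j ≥ ln(6.0518e-06)/ln(0.7410) = -12.0152/-0.29975 = 40.084.
So 41 more iterations are needed.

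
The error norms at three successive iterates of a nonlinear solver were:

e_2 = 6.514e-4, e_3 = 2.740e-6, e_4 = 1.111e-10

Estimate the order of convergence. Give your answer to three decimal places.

1.848

p ≈ ln(e_4/e_3) / ln(e_3/e_2)
  = ln(1.111e-10/2.740e-6) / ln(2.740e-6/6.514e-4)
  = ln(4.05474e-05) / ln(0.00420632)
  = -10.113039 / -5.471167 ≈ 1.848424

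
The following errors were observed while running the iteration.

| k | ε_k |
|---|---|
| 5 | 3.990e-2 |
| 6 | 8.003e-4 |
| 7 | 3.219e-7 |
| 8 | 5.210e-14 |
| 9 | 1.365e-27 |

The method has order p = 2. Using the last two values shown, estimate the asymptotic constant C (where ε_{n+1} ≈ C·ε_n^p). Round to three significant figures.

C ≈ ε_9 / ε_8^2
  = 1.365e-27 / (5.210e-14)^2
  = 1.365e-27 / 2.71441e-27 ≈ 0.50287

0.503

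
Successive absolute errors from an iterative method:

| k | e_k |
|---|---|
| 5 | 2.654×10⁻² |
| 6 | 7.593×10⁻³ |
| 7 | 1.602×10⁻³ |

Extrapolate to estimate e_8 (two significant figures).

First estimate the order: p ≈ ln(e_7/e_6) / ln(e_6/e_5) = ln(1.602×10⁻³/7.593×10⁻³)/ln(7.593×10⁻³/2.654×10⁻²) = ln(0.210984)/ln(0.286096) ≈ 1.2434.
Then e_8 ≈ e_7·(e_7/e_6)^p = 1.602×10⁻³·(0.210984)^1.2434 = 1.602×10⁻³·0.144468 ≈ 0.0002314.

2.3e-4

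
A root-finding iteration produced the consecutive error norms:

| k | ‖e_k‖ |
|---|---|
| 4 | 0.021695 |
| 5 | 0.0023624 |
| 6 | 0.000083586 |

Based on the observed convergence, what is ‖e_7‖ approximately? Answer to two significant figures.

5.4e-7

First estimate the order: p ≈ ln(‖e_6‖/‖e_5‖) / ln(‖e_5‖/‖e_4‖) = ln(0.000083586/0.0023624)/ln(0.0023624/0.021695) = ln(0.0353818)/ln(0.108891) ≈ 1.5070.
Then ‖e_7‖ ≈ ‖e_6‖·(‖e_6‖/‖e_5‖)^p = 0.000083586·(0.0353818)^1.5070 = 0.000083586·0.00650147 ≈ 5.434e-07.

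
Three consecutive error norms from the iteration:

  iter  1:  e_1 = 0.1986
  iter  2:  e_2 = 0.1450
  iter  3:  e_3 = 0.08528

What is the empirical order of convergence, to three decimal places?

1.687

p ≈ ln(e_3/e_2) / ln(e_2/e_1)
  = ln(0.08528/0.1450) / ln(0.1450/0.1986)
  = ln(0.588138) / ln(0.730111)
  = -0.530794 / -0.314559 ≈ 1.687423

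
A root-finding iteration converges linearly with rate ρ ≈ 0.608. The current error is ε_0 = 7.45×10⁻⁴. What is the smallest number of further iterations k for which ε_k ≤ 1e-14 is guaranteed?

51

After k steps, ε_k ≈ 7.45×10⁻⁴·0.608^k.
Need 0.608^k ≤ 1e-14/7.45×10⁻⁴ = 1.34228e-11.
k ≥ ln(1.34228e-11)/ln(0.608) = -25.0341/-0.49758 = 50.312.
Smallest integer k = 51.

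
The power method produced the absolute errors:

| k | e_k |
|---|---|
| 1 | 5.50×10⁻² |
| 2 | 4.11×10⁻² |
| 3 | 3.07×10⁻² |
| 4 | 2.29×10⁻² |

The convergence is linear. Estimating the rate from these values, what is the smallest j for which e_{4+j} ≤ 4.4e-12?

Rate ρ ≈ e_4/e_3 = 2.29×10⁻²/3.07×10⁻² = 0.7459.
After j more steps, e_{4+j} ≈ 2.29×10⁻²·ρ^j; need ρ^j ≤ 4.4e-12/2.29×10⁻² = 1.9214e-10.
j ≥ ln(1.9214e-10)/ln(0.7459) = -22.3728/-0.29316 = 76.316.
So 77 more iterations are needed.

77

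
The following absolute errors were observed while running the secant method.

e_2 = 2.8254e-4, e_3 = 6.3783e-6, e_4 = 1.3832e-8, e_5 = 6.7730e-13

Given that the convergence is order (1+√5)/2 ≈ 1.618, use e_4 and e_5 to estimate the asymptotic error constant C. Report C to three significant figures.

3.52

C ≈ e_5 / e_4^1.618
  = 6.7730e-13 / (1.3832e-8)^1.618
  = 6.7730e-13 / 1.92288e-13 ≈ 3.5223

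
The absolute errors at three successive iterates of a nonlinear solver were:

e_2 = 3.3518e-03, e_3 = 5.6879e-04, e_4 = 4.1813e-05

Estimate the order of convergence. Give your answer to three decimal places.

1.472

p ≈ ln(e_4/e_3) / ln(e_3/e_2)
  = ln(4.1813e-05/5.6879e-04) / ln(5.6879e-04/3.3518e-03)
  = ln(0.0735122) / ln(0.169697)
  = -2.610304 / -1.773741 ≈ 1.471638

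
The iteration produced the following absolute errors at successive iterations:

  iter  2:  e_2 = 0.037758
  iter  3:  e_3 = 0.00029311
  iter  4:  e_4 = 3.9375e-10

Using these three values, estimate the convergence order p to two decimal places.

2.78

p ≈ ln(e_4/e_3) / ln(e_3/e_2)
  = ln(3.9375e-10/0.00029311) / ln(0.00029311/0.037758)
  = ln(1.34335e-06) / ln(0.00776286)
  = -13.52034 / -4.85840 ≈ 2.78288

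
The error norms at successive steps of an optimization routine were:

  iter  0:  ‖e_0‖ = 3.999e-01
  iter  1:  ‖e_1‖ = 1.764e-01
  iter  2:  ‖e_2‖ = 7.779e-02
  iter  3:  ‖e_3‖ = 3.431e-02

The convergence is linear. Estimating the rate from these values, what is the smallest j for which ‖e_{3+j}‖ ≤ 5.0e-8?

Rate ρ ≈ ‖e_3‖/‖e_2‖ = 3.431e-02/7.779e-02 = 0.4411.
After j more steps, ‖e_{3+j}‖ ≈ 3.431e-02·ρ^j; need ρ^j ≤ 5.0e-8/3.431e-02 = 1.4573e-06.
j ≥ ln(1.4573e-06)/ln(0.4411) = -13.4389/-0.81848 = 16.419.
So 17 more iterations are needed.

17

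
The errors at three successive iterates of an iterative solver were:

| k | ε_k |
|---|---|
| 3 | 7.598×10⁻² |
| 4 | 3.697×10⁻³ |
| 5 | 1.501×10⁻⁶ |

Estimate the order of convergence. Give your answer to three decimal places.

p ≈ ln(ε_5/ε_4) / ln(ε_4/ε_3)
  = ln(1.501×10⁻⁶/3.697×10⁻³) / ln(3.697×10⁻³/7.598×10⁻²)
  = ln(0.000406005) / ln(0.0486575)
  = -7.809145 / -3.022949 ≈ 2.583287

2.583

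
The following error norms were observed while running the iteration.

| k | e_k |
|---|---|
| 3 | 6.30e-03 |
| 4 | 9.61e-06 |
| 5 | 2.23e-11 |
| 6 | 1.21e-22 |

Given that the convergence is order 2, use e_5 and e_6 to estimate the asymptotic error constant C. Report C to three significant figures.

C ≈ e_6 / e_5^2
  = 1.21e-22 / (2.23e-11)^2
  = 1.21e-22 / 4.9729e-22 ≈ 0.24332

0.243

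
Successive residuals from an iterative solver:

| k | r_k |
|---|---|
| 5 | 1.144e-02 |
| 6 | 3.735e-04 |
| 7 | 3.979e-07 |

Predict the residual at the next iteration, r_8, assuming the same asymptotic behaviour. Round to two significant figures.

4.5e-13

First estimate the order: p ≈ ln(r_7/r_6) / ln(r_6/r_5) = ln(3.979e-07/3.735e-04)/ln(3.735e-04/1.144e-02) = ln(0.00106533)/ln(0.0326486) ≈ 2.0002.
Then r_8 ≈ r_7·(r_7/r_6)^p = 3.979e-07·(0.00106533)^2.0002 = 3.979e-07·1.13338e-06 ≈ 4.51e-13.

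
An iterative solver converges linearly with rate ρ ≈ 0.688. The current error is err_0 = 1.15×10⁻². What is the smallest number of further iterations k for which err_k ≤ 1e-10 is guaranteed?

50

After k steps, err_k ≈ 1.15×10⁻²·0.688^k.
Need 0.688^k ≤ 1e-10/1.15×10⁻² = 8.69565e-09.
k ≥ ln(8.69565e-09)/ln(0.688) = -18.5604/-0.37397 = 49.631.
Smallest integer k = 50.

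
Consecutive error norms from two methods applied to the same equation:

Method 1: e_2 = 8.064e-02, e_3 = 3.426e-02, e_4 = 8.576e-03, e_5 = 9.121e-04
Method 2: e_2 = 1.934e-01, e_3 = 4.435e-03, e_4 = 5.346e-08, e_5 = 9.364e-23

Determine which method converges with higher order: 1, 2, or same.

Method 1: p ≈ ln(9.121e-04/8.576e-03)/ln(8.576e-03/3.426e-02) ≈ 1.62.
Method 2: p ≈ ln(9.364e-23/5.346e-08)/ln(5.346e-08/4.435e-03) ≈ 3.00.
Method 2 has the higher order (≈3.0 vs ≈1.6).

2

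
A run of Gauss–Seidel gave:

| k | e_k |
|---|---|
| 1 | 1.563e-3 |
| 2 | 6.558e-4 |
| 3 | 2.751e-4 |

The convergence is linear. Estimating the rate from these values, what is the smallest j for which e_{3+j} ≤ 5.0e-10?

Rate ρ ≈ e_3/e_2 = 2.751e-4/6.558e-4 = 0.4195.
After j more steps, e_{3+j} ≈ 2.751e-4·ρ^j; need ρ^j ≤ 5.0e-10/2.751e-4 = 1.81752e-06.
j ≥ ln(1.81752e-06)/ln(0.4195) = -13.2180/-0.86869 = 15.216.
So 16 more iterations are needed.

16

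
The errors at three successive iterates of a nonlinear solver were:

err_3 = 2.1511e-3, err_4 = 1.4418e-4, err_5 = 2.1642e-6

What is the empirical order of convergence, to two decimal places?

p ≈ ln(err_5/err_4) / ln(err_4/err_3)
  = ln(2.1642e-6/1.4418e-4) / ln(1.4418e-4/2.1511e-3)
  = ln(0.0150104) / ln(0.0670262)
  = -4.19901 / -2.70267 ≈ 1.55365

1.55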